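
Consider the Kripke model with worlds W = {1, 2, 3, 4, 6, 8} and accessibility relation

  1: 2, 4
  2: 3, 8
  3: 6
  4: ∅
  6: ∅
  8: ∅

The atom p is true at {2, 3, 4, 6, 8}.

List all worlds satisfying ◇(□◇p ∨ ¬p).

1: successors {2, 4}; □◇p ∨ ¬p there: 2:F, 4:T. ✓
2: successors {3, 8}; □◇p ∨ ¬p there: 3:F, 8:T. ✓
3: successors {6}; □◇p ∨ ¬p there: 6:T. ✓
4: no successors, so ◇(□◇p ∨ ¬p) fails. ✗
6: no successors, so ◇(□◇p ∨ ¬p) fails. ✗
8: no successors, so ◇(□◇p ∨ ¬p) fails. ✗

{1, 2, 3}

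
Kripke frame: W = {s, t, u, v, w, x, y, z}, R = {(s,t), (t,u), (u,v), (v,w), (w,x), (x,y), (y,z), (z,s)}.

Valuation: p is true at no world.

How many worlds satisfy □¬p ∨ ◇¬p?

8

s: □¬p is T, ◇¬p is T. ✓
t: □¬p is T, ◇¬p is T. ✓
u: □¬p is T, ◇¬p is T. ✓
v: □¬p is T, ◇¬p is T. ✓
w: □¬p is T, ◇¬p is T. ✓
x: □¬p is T, ◇¬p is T. ✓
y: □¬p is T, ◇¬p is T. ✓
z: □¬p is T, ◇¬p is T. ✓
Satisfying worlds: {s, t, u, v, w, x, y, z}.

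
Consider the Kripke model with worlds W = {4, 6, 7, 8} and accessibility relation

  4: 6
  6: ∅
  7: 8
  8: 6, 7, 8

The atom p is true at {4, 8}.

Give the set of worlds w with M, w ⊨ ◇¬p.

4: successors {6}; ¬p there: 6:T. ✓
6: no successors, so ◇¬p fails. ✗
7: successors {8}; ¬p there: 8:F. ✗
8: successors {6, 7, 8}; ¬p there: 6:T, 7:T, 8:F. ✓

{4, 8}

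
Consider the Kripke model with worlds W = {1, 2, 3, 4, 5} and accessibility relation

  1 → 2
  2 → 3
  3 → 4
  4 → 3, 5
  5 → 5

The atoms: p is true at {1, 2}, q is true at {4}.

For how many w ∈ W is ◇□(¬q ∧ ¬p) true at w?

4

1: successors {2}; □(¬q ∧ ¬p) there: 2:T. ✓
2: successors {3}; □(¬q ∧ ¬p) there: 3:F. ✗
3: successors {4}; □(¬q ∧ ¬p) there: 4:T. ✓
4: successors {3, 5}; □(¬q ∧ ¬p) there: 3:F, 5:T. ✓
5: successors {5}; □(¬q ∧ ¬p) there: 5:T. ✓
Satisfying worlds: {1, 3, 4, 5}.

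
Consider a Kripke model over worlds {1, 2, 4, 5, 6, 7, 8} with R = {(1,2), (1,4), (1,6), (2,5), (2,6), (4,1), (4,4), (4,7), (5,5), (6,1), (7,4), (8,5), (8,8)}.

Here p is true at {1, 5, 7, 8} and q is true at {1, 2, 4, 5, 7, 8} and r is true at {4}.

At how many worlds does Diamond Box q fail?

1

1: successors {2, 4, 6}; Box q there: 2:F, 4:T, 6:T. ✓
2: successors {5, 6}; Box q there: 5:T, 6:T. ✓
4: successors {1, 4, 7}; Box q there: 1:F, 4:T, 7:T. ✓
5: successors {5}; Box q there: 5:T. ✓
6: successors {1}; Box q there: 1:F. ✗
7: successors {4}; Box q there: 4:T. ✓
8: successors {5, 8}; Box q there: 5:T, 8:T. ✓
Satisfying worlds: {1, 2, 4, 5, 7, 8}.
So Diamond Box q fails at the other 1 world.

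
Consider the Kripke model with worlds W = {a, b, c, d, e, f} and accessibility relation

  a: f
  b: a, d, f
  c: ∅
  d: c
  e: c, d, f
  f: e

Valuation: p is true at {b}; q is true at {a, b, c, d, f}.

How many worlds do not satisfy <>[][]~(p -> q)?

3

a: successors {f}; [][]~(p -> q) there: f:F. ✗
b: successors {a, d, f}; [][]~(p -> q) there: a:F, d:T, f:F. ✓
c: no successors, so <>[][]~(p -> q) fails. ✗
d: successors {c}; [][]~(p -> q) there: c:T. ✓
e: successors {c, d, f}; [][]~(p -> q) there: c:T, d:T, f:F. ✓
f: successors {e}; [][]~(p -> q) there: e:F. ✗
Satisfying worlds: {b, d, e}.
So <>[][]~(p -> q) fails at the other 3 worlds.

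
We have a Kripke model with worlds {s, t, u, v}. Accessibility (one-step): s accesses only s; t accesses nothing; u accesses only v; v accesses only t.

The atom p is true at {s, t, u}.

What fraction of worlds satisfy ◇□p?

s: successors {s}; □p there: s:T. ✓
t: no successors, so ◇□p fails. ✗
u: successors {v}; □p there: v:T. ✓
v: successors {t}; □p there: t:T. ✓
That's 3 of 4 worlds, so 3/4.

3/4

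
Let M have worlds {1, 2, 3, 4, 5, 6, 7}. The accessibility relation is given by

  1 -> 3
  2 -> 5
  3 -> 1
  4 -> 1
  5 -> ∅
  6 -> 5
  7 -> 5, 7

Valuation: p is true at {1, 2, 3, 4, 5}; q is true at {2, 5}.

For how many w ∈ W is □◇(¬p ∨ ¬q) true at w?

4

1: successors {3}; ◇(¬p ∨ ¬q) there: 3:T. ✓
2: successors {5}; ◇(¬p ∨ ¬q) there: 5:F. ✗
3: successors {1}; ◇(¬p ∨ ¬q) there: 1:T. ✓
4: successors {1}; ◇(¬p ∨ ¬q) there: 1:T. ✓
5: no successors, so □◇(¬p ∨ ¬q) holds vacuously. ✓
6: successors {5}; ◇(¬p ∨ ¬q) there: 5:F. ✗
7: successors {5, 7}; ◇(¬p ∨ ¬q) there: 5:F, 7:T. ✗
Satisfying worlds: {1, 3, 4, 5}.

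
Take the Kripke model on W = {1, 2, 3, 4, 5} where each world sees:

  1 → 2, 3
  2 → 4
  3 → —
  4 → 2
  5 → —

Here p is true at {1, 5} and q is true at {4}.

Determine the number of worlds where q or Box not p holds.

1: q is F, Box not p is T. ✓
2: q is F, Box not p is T. ✓
3: q is F, Box not p is T. ✓
4: q is T, Box not p is T. ✓
5: q is F, Box not p is T. ✓
Satisfying worlds: {1, 2, 3, 4, 5}.

5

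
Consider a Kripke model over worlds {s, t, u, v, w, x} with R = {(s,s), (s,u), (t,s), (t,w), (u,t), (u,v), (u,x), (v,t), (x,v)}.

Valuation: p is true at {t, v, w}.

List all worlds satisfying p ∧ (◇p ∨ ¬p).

{t, v}

s: p is F, ◇p ∨ ¬p is T. ✗
t: p is T, ◇p ∨ ¬p is T. ✓
u: p is F, ◇p ∨ ¬p is T. ✗
v: p is T, ◇p ∨ ¬p is T. ✓
w: p is T, ◇p ∨ ¬p is F. ✗
x: p is F, ◇p ∨ ¬p is T. ✗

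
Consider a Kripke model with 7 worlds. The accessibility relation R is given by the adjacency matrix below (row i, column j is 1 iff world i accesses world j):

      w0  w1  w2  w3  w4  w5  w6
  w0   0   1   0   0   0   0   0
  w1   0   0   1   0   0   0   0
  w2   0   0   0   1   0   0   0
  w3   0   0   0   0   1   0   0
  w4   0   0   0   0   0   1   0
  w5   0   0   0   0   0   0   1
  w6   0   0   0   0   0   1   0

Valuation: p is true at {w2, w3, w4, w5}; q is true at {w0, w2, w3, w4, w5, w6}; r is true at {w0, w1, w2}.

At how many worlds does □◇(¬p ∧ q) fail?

w0: successors {w1}; ◇(¬p ∧ q) there: w1:F. ✗
w1: successors {w2}; ◇(¬p ∧ q) there: w2:F. ✗
w2: successors {w3}; ◇(¬p ∧ q) there: w3:F. ✗
w3: successors {w4}; ◇(¬p ∧ q) there: w4:F. ✗
w4: successors {w5}; ◇(¬p ∧ q) there: w5:T. ✓
w5: successors {w6}; ◇(¬p ∧ q) there: w6:F. ✗
w6: successors {w5}; ◇(¬p ∧ q) there: w5:T. ✓
Satisfying worlds: {w4, w6}.
So □◇(¬p ∧ q) fails at the other 5 worlds.

5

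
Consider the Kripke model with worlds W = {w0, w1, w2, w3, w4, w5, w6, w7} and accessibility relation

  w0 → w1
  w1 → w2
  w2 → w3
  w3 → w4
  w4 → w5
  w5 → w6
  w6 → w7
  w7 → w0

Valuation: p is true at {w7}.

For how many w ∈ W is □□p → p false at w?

1

w0: □□p is F, p is F. ✓
w1: □□p is F, p is F. ✓
w2: □□p is F, p is F. ✓
w3: □□p is F, p is F. ✓
w4: □□p is F, p is F. ✓
w5: □□p is T, p is F. ✗
w6: □□p is F, p is F. ✓
w7: □□p is F, p is T. ✓
Satisfying worlds: {w0, w1, w2, w3, w4, w6, w7}.
So □□p → p fails at the other 1 world.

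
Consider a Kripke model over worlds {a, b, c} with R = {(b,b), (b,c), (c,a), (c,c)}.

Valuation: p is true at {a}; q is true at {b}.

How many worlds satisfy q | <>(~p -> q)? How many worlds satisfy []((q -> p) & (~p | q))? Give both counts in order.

2 and 1

For q | <>(~p -> q):
a: q is F, <>(~p -> q) is F. ✗
b: q is T, <>(~p -> q) is T. ✓
c: q is F, <>(~p -> q) is T. ✓
— 2 worlds.
For []((q -> p) & (~p | q)):
a: no successors, so []((q -> p) & (~p | q)) holds vacuously. ✓
b: successors {b, c}; (q -> p) & (~p | q) there: b:F, c:T. ✗
c: successors {a, c}; (q -> p) & (~p | q) there: a:F, c:T. ✗
— 1 world.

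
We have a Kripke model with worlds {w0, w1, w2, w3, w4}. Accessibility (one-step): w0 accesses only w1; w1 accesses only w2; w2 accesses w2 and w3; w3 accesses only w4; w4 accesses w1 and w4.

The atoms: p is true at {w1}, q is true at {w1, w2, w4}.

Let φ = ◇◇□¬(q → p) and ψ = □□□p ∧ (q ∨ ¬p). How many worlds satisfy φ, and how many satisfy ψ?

4 and 0

For ◇◇□¬(q → p):
w0: successors {w1}; ◇□¬(q → p) there: w1:F. ✗
w1: successors {w2}; ◇□¬(q → p) there: w2:T. ✓
w2: successors {w2, w3}; ◇□¬(q → p) there: w2:T, w3:F. ✓
w3: successors {w4}; ◇□¬(q → p) there: w4:T. ✓
w4: successors {w1, w4}; ◇□¬(q → p) there: w1:F, w4:T. ✓
— 4 worlds.
For □□□p ∧ (q ∨ ¬p):
w0: □□□p is F, q ∨ ¬p is T. ✗
w1: □□□p is F, q ∨ ¬p is T. ✗
w2: □□□p is F, q ∨ ¬p is T. ✗
w3: □□□p is F, q ∨ ¬p is T. ✗
w4: □□□p is F, q ∨ ¬p is T. ✗
— 0 worlds.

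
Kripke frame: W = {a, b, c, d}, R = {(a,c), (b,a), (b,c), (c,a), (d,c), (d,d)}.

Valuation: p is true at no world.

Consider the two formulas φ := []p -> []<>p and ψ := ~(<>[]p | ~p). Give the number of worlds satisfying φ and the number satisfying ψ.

4 and 0

For []p -> []<>p:
a: []p is F, []<>p is F. ✓
b: []p is F, []<>p is F. ✓
c: []p is F, []<>p is F. ✓
d: []p is F, []<>p is F. ✓
— 4 worlds.
For ~(<>[]p | ~p):
a: <>[]p | ~p is T. ✗
b: <>[]p | ~p is T. ✗
c: <>[]p | ~p is T. ✗
d: <>[]p | ~p is T. ✗
— 0 worlds.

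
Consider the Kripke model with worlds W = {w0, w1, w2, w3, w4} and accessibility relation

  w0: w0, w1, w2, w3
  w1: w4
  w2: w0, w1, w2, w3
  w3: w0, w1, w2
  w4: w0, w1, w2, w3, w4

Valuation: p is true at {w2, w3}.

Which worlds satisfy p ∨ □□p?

{w2, w3}

w0: p is F, □□p is F. ✗
w1: p is F, □□p is F. ✗
w2: p is T, □□p is F. ✓
w3: p is T, □□p is F. ✓
w4: p is F, □□p is F. ✗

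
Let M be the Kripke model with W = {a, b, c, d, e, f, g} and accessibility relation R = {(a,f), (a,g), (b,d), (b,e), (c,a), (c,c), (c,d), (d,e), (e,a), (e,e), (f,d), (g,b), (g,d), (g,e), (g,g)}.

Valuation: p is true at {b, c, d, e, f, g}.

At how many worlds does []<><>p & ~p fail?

6

a: []<><>p is T, ~p is T. ✓
b: []<><>p is T, ~p is F. ✗
c: []<><>p is T, ~p is F. ✗
d: []<><>p is T, ~p is F. ✗
e: []<><>p is T, ~p is F. ✗
f: []<><>p is T, ~p is F. ✗
g: []<><>p is T, ~p is F. ✗
Satisfying worlds: {a}.
So []<><>p & ~p fails at the other 6 worlds.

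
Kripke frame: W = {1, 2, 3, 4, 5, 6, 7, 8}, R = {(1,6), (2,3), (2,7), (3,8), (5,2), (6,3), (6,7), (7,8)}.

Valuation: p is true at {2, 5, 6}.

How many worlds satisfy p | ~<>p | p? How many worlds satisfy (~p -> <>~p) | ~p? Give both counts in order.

7 and 8

For p | ~<>p | p:
1: p | ~<>p is F, p is F. ✗
2: p | ~<>p is T, p is T. ✓
3: p | ~<>p is T, p is F. ✓
4: p | ~<>p is T, p is F. ✓
5: p | ~<>p is T, p is T. ✓
6: p | ~<>p is T, p is T. ✓
7: p | ~<>p is T, p is F. ✓
8: p | ~<>p is T, p is F. ✓
— 7 worlds.
For (~p -> <>~p) | ~p:
1: ~p -> <>~p is F, ~p is T. ✓
2: ~p -> <>~p is T, ~p is F. ✓
3: ~p -> <>~p is T, ~p is T. ✓
4: ~p -> <>~p is F, ~p is T. ✓
5: ~p -> <>~p is T, ~p is F. ✓
6: ~p -> <>~p is T, ~p is F. ✓
7: ~p -> <>~p is T, ~p is T. ✓
8: ~p -> <>~p is F, ~p is T. ✓
— 8 worlds.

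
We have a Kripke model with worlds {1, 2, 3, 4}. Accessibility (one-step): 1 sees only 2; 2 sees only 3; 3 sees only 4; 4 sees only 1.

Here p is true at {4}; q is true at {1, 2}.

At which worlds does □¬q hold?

{2, 3}

1: successors {2}; ¬q there: 2:F. ✗
2: successors {3}; ¬q there: 3:T. ✓
3: successors {4}; ¬q there: 4:T. ✓
4: successors {1}; ¬q there: 1:F. ✗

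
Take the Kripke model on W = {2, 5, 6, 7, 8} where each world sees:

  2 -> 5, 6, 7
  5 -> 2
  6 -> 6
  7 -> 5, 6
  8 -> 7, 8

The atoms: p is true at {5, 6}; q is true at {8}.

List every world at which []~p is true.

2: successors {5, 6, 7}; ~p there: 5:F, 6:F, 7:T. ✗
5: successors {2}; ~p there: 2:T. ✓
6: successors {6}; ~p there: 6:F. ✗
7: successors {5, 6}; ~p there: 5:F, 6:F. ✗
8: successors {7, 8}; ~p there: 7:T, 8:T. ✓

{5, 8}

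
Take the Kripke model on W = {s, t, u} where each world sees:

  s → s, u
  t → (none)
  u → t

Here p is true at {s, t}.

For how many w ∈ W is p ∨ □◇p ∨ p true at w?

s: p ∨ □◇p is T, p is T. ✓
t: p ∨ □◇p is T, p is T. ✓
u: p ∨ □◇p is F, p is F. ✗
Satisfying worlds: {s, t}.

2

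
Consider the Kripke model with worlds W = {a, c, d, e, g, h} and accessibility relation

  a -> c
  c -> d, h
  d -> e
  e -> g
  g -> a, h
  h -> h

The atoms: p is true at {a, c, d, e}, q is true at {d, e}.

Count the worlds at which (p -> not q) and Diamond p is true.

a: p -> not q is T, Diamond p is T. ✓
c: p -> not q is T, Diamond p is T. ✓
d: p -> not q is F, Diamond p is T. ✗
e: p -> not q is F, Diamond p is F. ✗
g: p -> not q is T, Diamond p is T. ✓
h: p -> not q is T, Diamond p is F. ✗
Satisfying worlds: {a, c, g}.

3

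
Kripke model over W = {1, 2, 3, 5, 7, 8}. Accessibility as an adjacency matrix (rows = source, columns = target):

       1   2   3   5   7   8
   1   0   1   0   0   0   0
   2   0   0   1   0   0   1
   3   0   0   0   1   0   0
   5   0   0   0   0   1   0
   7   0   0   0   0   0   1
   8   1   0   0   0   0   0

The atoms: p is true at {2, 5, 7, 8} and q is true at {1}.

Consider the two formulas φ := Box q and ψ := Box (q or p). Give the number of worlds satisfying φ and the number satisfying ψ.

For Box q:
1: successors {2}; q there: 2:F. ✗
2: successors {3, 8}; q there: 3:F, 8:F. ✗
3: successors {5}; q there: 5:F. ✗
5: successors {7}; q there: 7:F. ✗
7: successors {8}; q there: 8:F. ✗
8: successors {1}; q there: 1:T. ✓
— 1 world.
For Box (q or p):
1: successors {2}; q or p there: 2:T. ✓
2: successors {3, 8}; q or p there: 3:F, 8:T. ✗
3: successors {5}; q or p there: 5:T. ✓
5: successors {7}; q or p there: 7:T. ✓
7: successors {8}; q or p there: 8:T. ✓
8: successors {1}; q or p there: 1:T. ✓
— 5 worlds.

1 and 5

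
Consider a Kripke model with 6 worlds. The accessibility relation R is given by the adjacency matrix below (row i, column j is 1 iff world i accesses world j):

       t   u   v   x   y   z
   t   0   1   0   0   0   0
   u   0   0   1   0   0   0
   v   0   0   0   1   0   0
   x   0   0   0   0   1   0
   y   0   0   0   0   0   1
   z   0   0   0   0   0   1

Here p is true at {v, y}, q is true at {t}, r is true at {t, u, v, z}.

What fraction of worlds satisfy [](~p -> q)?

t: successors {u}; ~p -> q there: u:F. ✗
u: successors {v}; ~p -> q there: v:T. ✓
v: successors {x}; ~p -> q there: x:F. ✗
x: successors {y}; ~p -> q there: y:T. ✓
y: successors {z}; ~p -> q there: z:F. ✗
z: successors {z}; ~p -> q there: z:F. ✗
That's 2 of 6 worlds, so 2/6 = 1/3.

1/3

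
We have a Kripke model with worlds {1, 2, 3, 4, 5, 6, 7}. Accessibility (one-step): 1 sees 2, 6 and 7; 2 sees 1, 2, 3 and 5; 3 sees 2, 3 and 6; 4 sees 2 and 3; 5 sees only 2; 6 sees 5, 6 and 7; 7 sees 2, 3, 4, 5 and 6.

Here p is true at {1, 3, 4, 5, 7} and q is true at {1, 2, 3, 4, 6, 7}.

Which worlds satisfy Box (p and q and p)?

∅

1: successors {2, 6, 7}; p and q and p there: 2:F, 6:F, 7:T. ✗
2: successors {1, 2, 3, 5}; p and q and p there: 1:T, 2:F, 3:T, 5:F. ✗
3: successors {2, 3, 6}; p and q and p there: 2:F, 3:T, 6:F. ✗
4: successors {2, 3}; p and q and p there: 2:F, 3:T. ✗
5: successors {2}; p and q and p there: 2:F. ✗
6: successors {5, 6, 7}; p and q and p there: 5:F, 6:F, 7:T. ✗
7: successors {2, 3, 4, 5, 6}; p and q and p there: 2:F, 3:T, 4:T, 5:F, 6:F. ✗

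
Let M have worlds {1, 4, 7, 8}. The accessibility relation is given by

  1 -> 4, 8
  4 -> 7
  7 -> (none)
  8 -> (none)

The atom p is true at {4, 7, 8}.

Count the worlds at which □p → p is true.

1: □p is T, p is F. ✗
4: □p is T, p is T. ✓
7: □p is T, p is T. ✓
8: □p is T, p is T. ✓
Satisfying worlds: {4, 7, 8}.

3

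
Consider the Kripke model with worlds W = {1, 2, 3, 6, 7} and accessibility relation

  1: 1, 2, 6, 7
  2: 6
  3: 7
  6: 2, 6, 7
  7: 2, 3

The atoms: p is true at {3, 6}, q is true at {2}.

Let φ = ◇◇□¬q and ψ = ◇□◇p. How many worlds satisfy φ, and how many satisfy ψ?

For ◇◇□¬q:
1: successors {1, 2, 6, 7}; ◇□¬q there: 1:T, 2:F, 6:T, 7:T. ✓
2: successors {6}; ◇□¬q there: 6:T. ✓
3: successors {7}; ◇□¬q there: 7:T. ✓
6: successors {2, 6, 7}; ◇□¬q there: 2:F, 6:T, 7:T. ✓
7: successors {2, 3}; ◇□¬q there: 2:F, 3:F. ✗
— 4 worlds.
For ◇□◇p:
1: successors {1, 2, 6, 7}; □◇p there: 1:T, 2:T, 6:T, 7:F. ✓
2: successors {6}; □◇p there: 6:T. ✓
3: successors {7}; □◇p there: 7:F. ✗
6: successors {2, 6, 7}; □◇p there: 2:T, 6:T, 7:F. ✓
7: successors {2, 3}; □◇p there: 2:T, 3:T. ✓
— 4 worlds.

4 and 4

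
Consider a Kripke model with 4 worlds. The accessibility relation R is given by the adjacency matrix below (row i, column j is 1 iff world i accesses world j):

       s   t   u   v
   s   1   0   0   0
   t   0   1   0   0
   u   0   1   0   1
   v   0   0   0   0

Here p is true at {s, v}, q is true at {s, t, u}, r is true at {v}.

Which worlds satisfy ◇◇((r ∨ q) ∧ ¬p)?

{t, u}

s: successors {s}; ◇((r ∨ q) ∧ ¬p) there: s:F. ✗
t: successors {t}; ◇((r ∨ q) ∧ ¬p) there: t:T. ✓
u: successors {t, v}; ◇((r ∨ q) ∧ ¬p) there: t:T, v:F. ✓
v: no successors, so ◇◇((r ∨ q) ∧ ¬p) fails. ✗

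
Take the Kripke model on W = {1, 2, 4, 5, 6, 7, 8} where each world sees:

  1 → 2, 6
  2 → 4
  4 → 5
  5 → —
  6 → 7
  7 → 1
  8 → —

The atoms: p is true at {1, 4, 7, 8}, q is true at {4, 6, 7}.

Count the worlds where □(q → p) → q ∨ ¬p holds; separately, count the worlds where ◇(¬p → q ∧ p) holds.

For □(q → p) → q ∨ ¬p:
1: □(q → p) is F, q ∨ ¬p is F. ✓
2: □(q → p) is T, q ∨ ¬p is T. ✓
4: □(q → p) is T, q ∨ ¬p is T. ✓
5: □(q → p) is T, q ∨ ¬p is T. ✓
6: □(q → p) is T, q ∨ ¬p is T. ✓
7: □(q → p) is T, q ∨ ¬p is T. ✓
8: □(q → p) is T, q ∨ ¬p is F. ✗
— 6 worlds.
For ◇(¬p → q ∧ p):
1: successors {2, 6}; ¬p → q ∧ p there: 2:F, 6:F. ✗
2: successors {4}; ¬p → q ∧ p there: 4:T. ✓
4: successors {5}; ¬p → q ∧ p there: 5:F. ✗
5: no successors, so ◇(¬p → q ∧ p) fails. ✗
6: successors {7}; ¬p → q ∧ p there: 7:T. ✓
7: successors {1}; ¬p → q ∧ p there: 1:T. ✓
8: no successors, so ◇(¬p → q ∧ p) fails. ✗
— 3 worlds.

6 and 3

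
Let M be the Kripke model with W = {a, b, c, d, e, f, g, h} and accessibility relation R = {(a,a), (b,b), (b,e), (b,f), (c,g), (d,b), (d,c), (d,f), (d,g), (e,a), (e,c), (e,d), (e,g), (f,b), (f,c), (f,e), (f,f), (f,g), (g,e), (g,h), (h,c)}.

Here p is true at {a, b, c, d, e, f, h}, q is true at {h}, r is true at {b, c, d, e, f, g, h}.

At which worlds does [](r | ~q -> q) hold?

∅

a: successors {a}; r | ~q -> q there: a:F. ✗
b: successors {b, e, f}; r | ~q -> q there: b:F, e:F, f:F. ✗
c: successors {g}; r | ~q -> q there: g:F. ✗
d: successors {b, c, f, g}; r | ~q -> q there: b:F, c:F, f:F, g:F. ✗
e: successors {a, c, d, g}; r | ~q -> q there: a:F, c:F, d:F, g:F. ✗
f: successors {b, c, e, f, g}; r | ~q -> q there: b:F, c:F, e:F, f:F, g:F. ✗
g: successors {e, h}; r | ~q -> q there: e:F, h:T. ✗
h: successors {c}; r | ~q -> q there: c:F. ✗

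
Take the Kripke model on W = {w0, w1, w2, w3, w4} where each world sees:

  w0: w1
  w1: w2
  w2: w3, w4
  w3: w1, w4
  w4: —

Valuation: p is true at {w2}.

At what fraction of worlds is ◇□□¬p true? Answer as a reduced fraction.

4/5

w0: successors {w1}; □□¬p there: w1:T. ✓
w1: successors {w2}; □□¬p there: w2:T. ✓
w2: successors {w3, w4}; □□¬p there: w3:F, w4:T. ✓
w3: successors {w1, w4}; □□¬p there: w1:T, w4:T. ✓
w4: no successors, so ◇□□¬p fails. ✗
That's 4 of 5 worlds, so 4/5.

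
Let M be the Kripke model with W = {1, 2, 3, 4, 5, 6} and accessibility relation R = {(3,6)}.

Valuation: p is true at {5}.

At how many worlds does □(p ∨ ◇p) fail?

1

1: no successors, so □(p ∨ ◇p) holds vacuously. ✓
2: no successors, so □(p ∨ ◇p) holds vacuously. ✓
3: successors {6}; p ∨ ◇p there: 6:F. ✗
4: no successors, so □(p ∨ ◇p) holds vacuously. ✓
5: no successors, so □(p ∨ ◇p) holds vacuously. ✓
6: no successors, so □(p ∨ ◇p) holds vacuously. ✓
Satisfying worlds: {1, 2, 4, 5, 6}.
So □(p ∨ ◇p) fails at the other 1 world.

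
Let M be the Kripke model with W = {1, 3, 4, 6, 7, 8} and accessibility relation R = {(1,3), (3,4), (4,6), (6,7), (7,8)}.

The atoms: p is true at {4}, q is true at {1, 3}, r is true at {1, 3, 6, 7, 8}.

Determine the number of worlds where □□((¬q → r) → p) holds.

1: successors {3}; □((¬q → r) → p) there: 3:T. ✓
3: successors {4}; □((¬q → r) → p) there: 4:F. ✗
4: successors {6}; □((¬q → r) → p) there: 6:F. ✗
6: successors {7}; □((¬q → r) → p) there: 7:F. ✗
7: successors {8}; □((¬q → r) → p) there: 8:T. ✓
8: no successors, so □□((¬q → r) → p) holds vacuously. ✓
Satisfying worlds: {1, 7, 8}.

3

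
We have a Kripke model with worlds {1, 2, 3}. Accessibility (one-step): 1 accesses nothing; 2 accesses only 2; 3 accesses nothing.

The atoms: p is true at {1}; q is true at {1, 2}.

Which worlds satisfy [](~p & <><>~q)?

{1, 3}

1: no successors, so [](~p & <><>~q) holds vacuously. ✓
2: successors {2}; ~p & <><>~q there: 2:F. ✗
3: no successors, so [](~p & <><>~q) holds vacuously. ✓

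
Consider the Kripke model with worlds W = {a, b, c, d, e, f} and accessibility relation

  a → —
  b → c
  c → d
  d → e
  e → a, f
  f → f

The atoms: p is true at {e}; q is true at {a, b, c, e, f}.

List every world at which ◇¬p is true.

{b, c, e, f}

a: no successors, so ◇¬p fails. ✗
b: successors {c}; ¬p there: c:T. ✓
c: successors {d}; ¬p there: d:T. ✓
d: successors {e}; ¬p there: e:F. ✗
e: successors {a, f}; ¬p there: a:T, f:T. ✓
f: successors {f}; ¬p there: f:T. ✓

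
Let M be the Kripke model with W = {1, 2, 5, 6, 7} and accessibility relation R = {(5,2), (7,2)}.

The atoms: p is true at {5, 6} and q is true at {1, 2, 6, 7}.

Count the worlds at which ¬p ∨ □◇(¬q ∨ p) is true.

4

1: ¬p is T, □◇(¬q ∨ p) is T. ✓
2: ¬p is T, □◇(¬q ∨ p) is T. ✓
5: ¬p is F, □◇(¬q ∨ p) is F. ✗
6: ¬p is F, □◇(¬q ∨ p) is T. ✓
7: ¬p is T, □◇(¬q ∨ p) is F. ✓
Satisfying worlds: {1, 2, 6, 7}.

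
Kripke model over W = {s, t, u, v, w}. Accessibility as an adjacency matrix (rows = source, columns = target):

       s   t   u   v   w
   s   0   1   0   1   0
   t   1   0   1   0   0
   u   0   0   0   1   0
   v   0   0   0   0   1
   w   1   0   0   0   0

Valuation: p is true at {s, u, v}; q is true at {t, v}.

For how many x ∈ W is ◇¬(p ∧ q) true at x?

4

s: successors {t, v}; ¬(p ∧ q) there: t:T, v:F. ✓
t: successors {s, u}; ¬(p ∧ q) there: s:T, u:T. ✓
u: successors {v}; ¬(p ∧ q) there: v:F. ✗
v: successors {w}; ¬(p ∧ q) there: w:T. ✓
w: successors {s}; ¬(p ∧ q) there: s:T. ✓
Satisfying worlds: {s, t, v, w}.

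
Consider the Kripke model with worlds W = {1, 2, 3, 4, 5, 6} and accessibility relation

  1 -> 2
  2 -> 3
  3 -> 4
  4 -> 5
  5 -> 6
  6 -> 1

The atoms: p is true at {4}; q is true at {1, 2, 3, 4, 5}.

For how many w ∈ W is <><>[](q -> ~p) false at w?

1

1: successors {2}; <>[](q -> ~p) there: 2:F. ✗
2: successors {3}; <>[](q -> ~p) there: 3:T. ✓
3: successors {4}; <>[](q -> ~p) there: 4:T. ✓
4: successors {5}; <>[](q -> ~p) there: 5:T. ✓
5: successors {6}; <>[](q -> ~p) there: 6:T. ✓
6: successors {1}; <>[](q -> ~p) there: 1:T. ✓
Satisfying worlds: {2, 3, 4, 5, 6}.
So <><>[](q -> ~p) fails at the other 1 world.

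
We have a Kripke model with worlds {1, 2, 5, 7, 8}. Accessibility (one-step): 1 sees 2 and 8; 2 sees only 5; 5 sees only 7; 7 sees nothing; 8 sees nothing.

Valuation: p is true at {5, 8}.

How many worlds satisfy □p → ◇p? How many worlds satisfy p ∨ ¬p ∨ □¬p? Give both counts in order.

For □p → ◇p:
1: □p is F, ◇p is T. ✓
2: □p is T, ◇p is T. ✓
5: □p is F, ◇p is F. ✓
7: □p is T, ◇p is F. ✗
8: □p is T, ◇p is F. ✗
— 3 worlds.
For p ∨ ¬p ∨ □¬p:
1: p is F, ¬p ∨ □¬p is T. ✓
2: p is F, ¬p ∨ □¬p is T. ✓
5: p is T, ¬p ∨ □¬p is T. ✓
7: p is F, ¬p ∨ □¬p is T. ✓
8: p is T, ¬p ∨ □¬p is T. ✓
— 5 worlds.

3 and 5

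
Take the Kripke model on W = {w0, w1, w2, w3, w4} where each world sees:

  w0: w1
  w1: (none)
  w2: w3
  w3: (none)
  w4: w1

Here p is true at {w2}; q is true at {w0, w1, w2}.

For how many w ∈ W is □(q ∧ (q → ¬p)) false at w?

w0: successors {w1}; q ∧ (q → ¬p) there: w1:T. ✓
w1: no successors, so □(q ∧ (q → ¬p)) holds vacuously. ✓
w2: successors {w3}; q ∧ (q → ¬p) there: w3:F. ✗
w3: no successors, so □(q ∧ (q → ¬p)) holds vacuously. ✓
w4: successors {w1}; q ∧ (q → ¬p) there: w1:T. ✓
Satisfying worlds: {w0, w1, w3, w4}.
So □(q ∧ (q → ¬p)) fails at the other 1 world.

1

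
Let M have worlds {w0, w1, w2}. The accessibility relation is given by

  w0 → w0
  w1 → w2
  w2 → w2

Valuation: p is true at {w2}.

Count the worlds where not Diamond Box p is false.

w0: Diamond Box p is F. ✓
w1: Diamond Box p is T. ✗
w2: Diamond Box p is T. ✗
Satisfying worlds: {w0}.
So not Diamond Box p fails at the other 2 worlds.

2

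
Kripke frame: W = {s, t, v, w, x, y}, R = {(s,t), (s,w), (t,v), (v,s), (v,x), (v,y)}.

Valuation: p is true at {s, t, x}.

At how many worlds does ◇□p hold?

2

s: successors {t, w}; □p there: t:F, w:T. ✓
t: successors {v}; □p there: v:F. ✗
v: successors {s, x, y}; □p there: s:F, x:T, y:T. ✓
w: no successors, so ◇□p fails. ✗
x: no successors, so ◇□p fails. ✗
y: no successors, so ◇□p fails. ✗
Satisfying worlds: {s, v}.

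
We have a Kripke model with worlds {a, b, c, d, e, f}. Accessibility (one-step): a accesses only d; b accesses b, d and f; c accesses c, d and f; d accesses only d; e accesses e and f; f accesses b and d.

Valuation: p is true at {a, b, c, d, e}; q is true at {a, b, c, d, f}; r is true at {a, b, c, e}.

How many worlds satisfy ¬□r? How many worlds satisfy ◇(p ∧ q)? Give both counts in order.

6 and 5

For ¬□r:
a: □r is F. ✓
b: □r is F. ✓
c: □r is F. ✓
d: □r is F. ✓
e: □r is F. ✓
f: □r is F. ✓
— 6 worlds.
For ◇(p ∧ q):
a: successors {d}; p ∧ q there: d:T. ✓
b: successors {b, d, f}; p ∧ q there: b:T, d:T, f:F. ✓
c: successors {c, d, f}; p ∧ q there: c:T, d:T, f:F. ✓
d: successors {d}; p ∧ q there: d:T. ✓
e: successors {e, f}; p ∧ q there: e:F, f:F. ✗
f: successors {b, d}; p ∧ q there: b:T, d:T. ✓
— 5 worlds.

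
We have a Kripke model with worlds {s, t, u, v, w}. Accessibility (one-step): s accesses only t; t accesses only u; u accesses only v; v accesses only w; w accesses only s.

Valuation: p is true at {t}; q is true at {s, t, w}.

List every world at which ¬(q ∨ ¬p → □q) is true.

s: q ∨ ¬p → □q is T. ✗
t: q ∨ ¬p → □q is F. ✓
u: q ∨ ¬p → □q is F. ✓
v: q ∨ ¬p → □q is T. ✗
w: q ∨ ¬p → □q is T. ✗

{t, u}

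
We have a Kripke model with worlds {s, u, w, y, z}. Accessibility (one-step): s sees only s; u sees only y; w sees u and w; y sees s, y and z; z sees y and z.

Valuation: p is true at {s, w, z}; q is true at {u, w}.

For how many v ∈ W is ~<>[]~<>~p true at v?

3

s: <>[]~<>~p is T. ✗
u: <>[]~<>~p is F. ✓
w: <>[]~<>~p is F. ✓
y: <>[]~<>~p is T. ✗
z: <>[]~<>~p is F. ✓
Satisfying worlds: {u, w, z}.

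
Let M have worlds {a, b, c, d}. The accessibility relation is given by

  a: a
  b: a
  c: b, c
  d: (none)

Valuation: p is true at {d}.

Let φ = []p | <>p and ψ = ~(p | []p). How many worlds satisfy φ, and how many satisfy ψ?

For []p | <>p:
a: []p is F, <>p is F. ✗
b: []p is F, <>p is F. ✗
c: []p is F, <>p is F. ✗
d: []p is T, <>p is F. ✓
— 1 world.
For ~(p | []p):
a: p | []p is F. ✓
b: p | []p is F. ✓
c: p | []p is F. ✓
d: p | []p is T. ✗
— 3 worlds.

1 and 3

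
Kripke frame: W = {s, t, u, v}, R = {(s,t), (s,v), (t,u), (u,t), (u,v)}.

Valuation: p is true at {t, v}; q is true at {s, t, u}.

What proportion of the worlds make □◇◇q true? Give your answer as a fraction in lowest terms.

1/2

s: successors {t, v}; ◇◇q there: t:T, v:F. ✗
t: successors {u}; ◇◇q there: u:T. ✓
u: successors {t, v}; ◇◇q there: t:T, v:F. ✗
v: no successors, so □◇◇q holds vacuously. ✓
That's 2 of 4 worlds, so 2/4 = 1/2.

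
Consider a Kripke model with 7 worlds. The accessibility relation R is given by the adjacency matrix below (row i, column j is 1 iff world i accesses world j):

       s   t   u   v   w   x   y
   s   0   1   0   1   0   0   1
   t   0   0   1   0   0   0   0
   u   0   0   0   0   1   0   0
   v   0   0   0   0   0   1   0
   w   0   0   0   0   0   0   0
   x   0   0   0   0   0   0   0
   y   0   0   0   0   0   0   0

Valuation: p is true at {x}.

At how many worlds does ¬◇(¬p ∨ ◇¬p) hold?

s: ◇(¬p ∨ ◇¬p) is T. ✗
t: ◇(¬p ∨ ◇¬p) is T. ✗
u: ◇(¬p ∨ ◇¬p) is T. ✗
v: ◇(¬p ∨ ◇¬p) is F. ✓
w: ◇(¬p ∨ ◇¬p) is F. ✓
x: ◇(¬p ∨ ◇¬p) is F. ✓
y: ◇(¬p ∨ ◇¬p) is F. ✓
Satisfying worlds: {v, w, x, y}.

4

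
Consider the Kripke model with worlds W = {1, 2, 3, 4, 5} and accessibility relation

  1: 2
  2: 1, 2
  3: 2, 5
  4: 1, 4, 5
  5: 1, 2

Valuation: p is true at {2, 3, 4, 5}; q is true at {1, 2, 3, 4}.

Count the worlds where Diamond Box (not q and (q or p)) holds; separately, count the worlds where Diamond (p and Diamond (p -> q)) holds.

0 and 5

For Diamond Box (not q and (q or p)):
1: successors {2}; Box (not q and (q or p)) there: 2:F. ✗
2: successors {1, 2}; Box (not q and (q or p)) there: 1:F, 2:F. ✗
3: successors {2, 5}; Box (not q and (q or p)) there: 2:F, 5:F. ✗
4: successors {1, 4, 5}; Box (not q and (q or p)) there: 1:F, 4:F, 5:F. ✗
5: successors {1, 2}; Box (not q and (q or p)) there: 1:F, 2:F. ✗
— 0 worlds.
For Diamond (p and Diamond (p -> q)):
1: successors {2}; p and Diamond (p -> q) there: 2:T. ✓
2: successors {1, 2}; p and Diamond (p -> q) there: 1:F, 2:T. ✓
3: successors {2, 5}; p and Diamond (p -> q) there: 2:T, 5:T. ✓
4: successors {1, 4, 5}; p and Diamond (p -> q) there: 1:F, 4:T, 5:T. ✓
5: successors {1, 2}; p and Diamond (p -> q) there: 1:F, 2:T. ✓
— 5 worlds.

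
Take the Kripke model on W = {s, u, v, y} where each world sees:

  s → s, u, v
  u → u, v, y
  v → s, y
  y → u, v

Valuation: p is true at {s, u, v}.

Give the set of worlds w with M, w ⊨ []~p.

s: successors {s, u, v}; ~p there: s:F, u:F, v:F. ✗
u: successors {u, v, y}; ~p there: u:F, v:F, y:T. ✗
v: successors {s, y}; ~p there: s:F, y:T. ✗
y: successors {u, v}; ~p there: u:F, v:F. ✗

∅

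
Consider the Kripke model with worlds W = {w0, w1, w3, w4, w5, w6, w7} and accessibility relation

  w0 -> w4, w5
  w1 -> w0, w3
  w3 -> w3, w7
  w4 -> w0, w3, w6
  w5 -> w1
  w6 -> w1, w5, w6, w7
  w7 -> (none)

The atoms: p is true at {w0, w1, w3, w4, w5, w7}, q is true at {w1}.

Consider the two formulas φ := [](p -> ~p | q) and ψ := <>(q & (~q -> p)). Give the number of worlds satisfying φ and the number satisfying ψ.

2 and 2

For [](p -> ~p | q):
w0: successors {w4, w5}; p -> ~p | q there: w4:F, w5:F. ✗
w1: successors {w0, w3}; p -> ~p | q there: w0:F, w3:F. ✗
w3: successors {w3, w7}; p -> ~p | q there: w3:F, w7:F. ✗
w4: successors {w0, w3, w6}; p -> ~p | q there: w0:F, w3:F, w6:T. ✗
w5: successors {w1}; p -> ~p | q there: w1:T. ✓
w6: successors {w1, w5, w6, w7}; p -> ~p | q there: w1:T, w5:F, w6:T, w7:F. ✗
w7: no successors, so [](p -> ~p | q) holds vacuously. ✓
— 2 worlds.
For <>(q & (~q -> p)):
w0: successors {w4, w5}; q & (~q -> p) there: w4:F, w5:F. ✗
w1: successors {w0, w3}; q & (~q -> p) there: w0:F, w3:F. ✗
w3: successors {w3, w7}; q & (~q -> p) there: w3:F, w7:F. ✗
w4: successors {w0, w3, w6}; q & (~q -> p) there: w0:F, w3:F, w6:F. ✗
w5: successors {w1}; q & (~q -> p) there: w1:T. ✓
w6: successors {w1, w5, w6, w7}; q & (~q -> p) there: w1:T, w5:F, w6:F, w7:F. ✓
w7: no successors, so <>(q & (~q -> p)) fails. ✗
— 2 worlds.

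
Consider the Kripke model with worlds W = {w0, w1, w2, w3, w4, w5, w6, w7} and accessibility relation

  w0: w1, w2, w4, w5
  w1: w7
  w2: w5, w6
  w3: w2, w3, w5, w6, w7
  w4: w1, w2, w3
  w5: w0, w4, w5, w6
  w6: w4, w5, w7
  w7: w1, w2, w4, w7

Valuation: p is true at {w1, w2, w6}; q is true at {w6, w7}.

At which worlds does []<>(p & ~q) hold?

w0: successors {w1, w2, w4, w5}; <>(p & ~q) there: w1:F, w2:F, w4:T, w5:F. ✗
w1: successors {w7}; <>(p & ~q) there: w7:T. ✓
w2: successors {w5, w6}; <>(p & ~q) there: w5:F, w6:F. ✗
w3: successors {w2, w3, w5, w6, w7}; <>(p & ~q) there: w2:F, w3:T, w5:F, w6:F, w7:T. ✗
w4: successors {w1, w2, w3}; <>(p & ~q) there: w1:F, w2:F, w3:T. ✗
w5: successors {w0, w4, w5, w6}; <>(p & ~q) there: w0:T, w4:T, w5:F, w6:F. ✗
w6: successors {w4, w5, w7}; <>(p & ~q) there: w4:T, w5:F, w7:T. ✗
w7: successors {w1, w2, w4, w7}; <>(p & ~q) there: w1:F, w2:F, w4:T, w7:T. ✗

{w1}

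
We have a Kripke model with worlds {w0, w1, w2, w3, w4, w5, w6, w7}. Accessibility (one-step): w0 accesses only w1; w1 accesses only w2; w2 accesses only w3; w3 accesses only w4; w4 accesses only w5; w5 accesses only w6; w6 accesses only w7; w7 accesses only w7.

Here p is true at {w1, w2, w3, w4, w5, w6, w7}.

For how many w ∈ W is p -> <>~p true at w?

1

w0: p is F, <>~p is F. ✓
w1: p is T, <>~p is F. ✗
w2: p is T, <>~p is F. ✗
w3: p is T, <>~p is F. ✗
w4: p is T, <>~p is F. ✗
w5: p is T, <>~p is F. ✗
w6: p is T, <>~p is F. ✗
w7: p is T, <>~p is F. ✗
Satisfying worlds: {w0}.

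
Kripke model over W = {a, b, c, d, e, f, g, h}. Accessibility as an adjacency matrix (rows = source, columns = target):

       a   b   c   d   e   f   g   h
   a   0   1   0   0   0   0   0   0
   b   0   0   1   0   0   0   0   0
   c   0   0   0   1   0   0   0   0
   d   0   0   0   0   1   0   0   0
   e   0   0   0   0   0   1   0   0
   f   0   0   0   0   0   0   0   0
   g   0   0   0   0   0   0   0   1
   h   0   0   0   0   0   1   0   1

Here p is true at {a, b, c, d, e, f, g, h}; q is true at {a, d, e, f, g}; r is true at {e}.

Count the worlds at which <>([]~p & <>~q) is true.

a: successors {b}; []~p & <>~q there: b:F. ✗
b: successors {c}; []~p & <>~q there: c:F. ✗
c: successors {d}; []~p & <>~q there: d:F. ✗
d: successors {e}; []~p & <>~q there: e:F. ✗
e: successors {f}; []~p & <>~q there: f:F. ✗
f: no successors, so <>([]~p & <>~q) fails. ✗
g: successors {h}; []~p & <>~q there: h:F. ✗
h: successors {f, h}; []~p & <>~q there: f:F, h:F. ✗
Satisfying worlds: ∅.

0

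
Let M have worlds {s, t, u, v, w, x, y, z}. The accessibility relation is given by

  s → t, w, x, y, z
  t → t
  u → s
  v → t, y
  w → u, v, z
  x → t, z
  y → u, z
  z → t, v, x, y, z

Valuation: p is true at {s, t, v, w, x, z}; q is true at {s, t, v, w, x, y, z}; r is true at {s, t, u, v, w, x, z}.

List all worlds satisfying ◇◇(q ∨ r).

s: successors {t, w, x, y, z}; ◇(q ∨ r) there: t:T, w:T, x:T, y:T, z:T. ✓
t: successors {t}; ◇(q ∨ r) there: t:T. ✓
u: successors {s}; ◇(q ∨ r) there: s:T. ✓
v: successors {t, y}; ◇(q ∨ r) there: t:T, y:T. ✓
w: successors {u, v, z}; ◇(q ∨ r) there: u:T, v:T, z:T. ✓
x: successors {t, z}; ◇(q ∨ r) there: t:T, z:T. ✓
y: successors {u, z}; ◇(q ∨ r) there: u:T, z:T. ✓
z: successors {t, v, x, y, z}; ◇(q ∨ r) there: t:T, v:T, x:T, y:T, z:T. ✓

{s, t, u, v, w, x, y, z}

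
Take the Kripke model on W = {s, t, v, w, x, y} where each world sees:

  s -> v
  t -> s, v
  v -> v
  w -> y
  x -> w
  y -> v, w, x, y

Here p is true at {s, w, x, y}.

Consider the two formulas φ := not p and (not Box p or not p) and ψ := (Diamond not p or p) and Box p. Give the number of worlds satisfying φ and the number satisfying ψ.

For not p and (not Box p or not p):
s: not p is F, not Box p or not p is T. ✗
t: not p is T, not Box p or not p is T. ✓
v: not p is T, not Box p or not p is T. ✓
w: not p is F, not Box p or not p is F. ✗
x: not p is F, not Box p or not p is F. ✗
y: not p is F, not Box p or not p is T. ✗
— 2 worlds.
For (Diamond not p or p) and Box p:
s: Diamond not p or p is T, Box p is F. ✗
t: Diamond not p or p is T, Box p is F. ✗
v: Diamond not p or p is T, Box p is F. ✗
w: Diamond not p or p is T, Box p is T. ✓
x: Diamond not p or p is T, Box p is T. ✓
y: Diamond not p or p is T, Box p is F. ✗
— 2 worlds.

2 and 2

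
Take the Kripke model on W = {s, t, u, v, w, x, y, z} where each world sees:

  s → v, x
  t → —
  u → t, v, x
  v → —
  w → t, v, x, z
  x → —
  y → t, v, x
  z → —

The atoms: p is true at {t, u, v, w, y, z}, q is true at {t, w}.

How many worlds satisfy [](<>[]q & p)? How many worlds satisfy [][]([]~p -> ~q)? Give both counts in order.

4 and 8

For [](<>[]q & p):
s: successors {v, x}; <>[]q & p there: v:F, x:F. ✗
t: no successors, so [](<>[]q & p) holds vacuously. ✓
u: successors {t, v, x}; <>[]q & p there: t:F, v:F, x:F. ✗
v: no successors, so [](<>[]q & p) holds vacuously. ✓
w: successors {t, v, x, z}; <>[]q & p there: t:F, v:F, x:F, z:F. ✗
x: no successors, so [](<>[]q & p) holds vacuously. ✓
y: successors {t, v, x}; <>[]q & p there: t:F, v:F, x:F. ✗
z: no successors, so [](<>[]q & p) holds vacuously. ✓
— 4 worlds.
For [][]([]~p -> ~q):
s: successors {v, x}; []([]~p -> ~q) there: v:T, x:T. ✓
t: no successors, so [][]([]~p -> ~q) holds vacuously. ✓
u: successors {t, v, x}; []([]~p -> ~q) there: t:T, v:T, x:T. ✓
v: no successors, so [][]([]~p -> ~q) holds vacuously. ✓
w: successors {t, v, x, z}; []([]~p -> ~q) there: t:T, v:T, x:T, z:T. ✓
x: no successors, so [][]([]~p -> ~q) holds vacuously. ✓
y: successors {t, v, x}; []([]~p -> ~q) there: t:T, v:T, x:T. ✓
z: no successors, so [][]([]~p -> ~q) holds vacuously. ✓
— 8 worlds.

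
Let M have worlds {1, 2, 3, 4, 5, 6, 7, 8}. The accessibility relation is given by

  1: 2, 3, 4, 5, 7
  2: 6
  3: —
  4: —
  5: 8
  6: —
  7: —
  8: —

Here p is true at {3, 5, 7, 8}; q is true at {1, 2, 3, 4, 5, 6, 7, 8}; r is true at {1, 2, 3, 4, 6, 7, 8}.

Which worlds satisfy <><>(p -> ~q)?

1: successors {2, 3, 4, 5, 7}; <>(p -> ~q) there: 2:T, 3:F, 4:F, 5:F, 7:F. ✓
2: successors {6}; <>(p -> ~q) there: 6:F. ✗
3: no successors, so <><>(p -> ~q) fails. ✗
4: no successors, so <><>(p -> ~q) fails. ✗
5: successors {8}; <>(p -> ~q) there: 8:F. ✗
6: no successors, so <><>(p -> ~q) fails. ✗
7: no successors, so <><>(p -> ~q) fails. ✗
8: no successors, so <><>(p -> ~q) fails. ✗

{1}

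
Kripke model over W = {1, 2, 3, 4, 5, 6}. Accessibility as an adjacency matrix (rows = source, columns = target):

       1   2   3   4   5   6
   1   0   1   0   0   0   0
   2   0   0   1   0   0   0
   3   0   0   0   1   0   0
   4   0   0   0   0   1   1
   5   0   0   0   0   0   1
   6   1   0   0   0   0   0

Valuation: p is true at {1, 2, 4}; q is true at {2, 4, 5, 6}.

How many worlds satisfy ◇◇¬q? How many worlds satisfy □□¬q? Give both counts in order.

3 and 2

For ◇◇¬q:
1: successors {2}; ◇¬q there: 2:T. ✓
2: successors {3}; ◇¬q there: 3:F. ✗
3: successors {4}; ◇¬q there: 4:F. ✗
4: successors {5, 6}; ◇¬q there: 5:F, 6:T. ✓
5: successors {6}; ◇¬q there: 6:T. ✓
6: successors {1}; ◇¬q there: 1:F. ✗
— 3 worlds.
For □□¬q:
1: successors {2}; □¬q there: 2:T. ✓
2: successors {3}; □¬q there: 3:F. ✗
3: successors {4}; □¬q there: 4:F. ✗
4: successors {5, 6}; □¬q there: 5:F, 6:T. ✗
5: successors {6}; □¬q there: 6:T. ✓
6: successors {1}; □¬q there: 1:F. ✗
— 2 worlds.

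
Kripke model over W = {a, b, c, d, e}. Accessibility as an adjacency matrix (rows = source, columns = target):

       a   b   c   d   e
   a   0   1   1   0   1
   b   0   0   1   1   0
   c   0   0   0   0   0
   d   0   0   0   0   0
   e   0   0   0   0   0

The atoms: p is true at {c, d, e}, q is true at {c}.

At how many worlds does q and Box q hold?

a: q is F, Box q is F. ✗
b: q is F, Box q is F. ✗
c: q is T, Box q is T. ✓
d: q is F, Box q is T. ✗
e: q is F, Box q is T. ✗
Satisfying worlds: {c}.

1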